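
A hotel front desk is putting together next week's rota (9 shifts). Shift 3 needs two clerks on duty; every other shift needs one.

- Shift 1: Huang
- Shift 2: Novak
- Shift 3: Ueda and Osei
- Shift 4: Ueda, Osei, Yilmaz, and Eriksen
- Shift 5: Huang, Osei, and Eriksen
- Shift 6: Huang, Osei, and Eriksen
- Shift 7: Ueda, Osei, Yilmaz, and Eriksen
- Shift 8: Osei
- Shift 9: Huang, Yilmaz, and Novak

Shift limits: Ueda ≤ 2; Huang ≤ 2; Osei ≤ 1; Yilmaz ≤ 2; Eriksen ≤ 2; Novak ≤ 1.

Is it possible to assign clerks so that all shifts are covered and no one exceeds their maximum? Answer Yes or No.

No

Total capacity is 10 and 10 slots are needed, so capacity alone doesn't rule it out.
Shifts {Shift 3, Shift 8} need 3 worker-slots in total, but the clerks available for any of those shifts (Ueda and Osei) can supply at most 2 among them. So no valid schedule exists.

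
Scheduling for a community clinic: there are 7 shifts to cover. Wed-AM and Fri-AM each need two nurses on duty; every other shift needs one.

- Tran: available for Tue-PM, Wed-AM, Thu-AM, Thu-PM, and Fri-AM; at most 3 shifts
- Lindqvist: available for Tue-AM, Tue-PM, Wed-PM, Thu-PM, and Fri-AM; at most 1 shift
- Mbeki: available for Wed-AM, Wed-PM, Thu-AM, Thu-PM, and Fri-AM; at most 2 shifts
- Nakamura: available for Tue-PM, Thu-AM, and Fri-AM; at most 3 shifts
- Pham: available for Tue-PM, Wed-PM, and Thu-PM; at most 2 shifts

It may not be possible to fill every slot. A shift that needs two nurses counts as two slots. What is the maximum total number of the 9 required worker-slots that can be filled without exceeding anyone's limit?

Total capacity across all nurses is 3+1+2+3+2 = 11, and 9 slots are needed, so at most 9 can be filled.
An assignment achieving 9: Tue-AM→Lindqvist, Tue-PM→Nakamura, Wed-AM→Tran+Mbeki, Wed-PM→Mbeki, Thu-AM→Tran, Thu-PM→Pham, Fri-AM→Tran+Nakamura.
Loads: Tran 3/3, Lindqvist 1/1, Mbeki 2/2, Nakamura 2/3, Pham 1/2.

9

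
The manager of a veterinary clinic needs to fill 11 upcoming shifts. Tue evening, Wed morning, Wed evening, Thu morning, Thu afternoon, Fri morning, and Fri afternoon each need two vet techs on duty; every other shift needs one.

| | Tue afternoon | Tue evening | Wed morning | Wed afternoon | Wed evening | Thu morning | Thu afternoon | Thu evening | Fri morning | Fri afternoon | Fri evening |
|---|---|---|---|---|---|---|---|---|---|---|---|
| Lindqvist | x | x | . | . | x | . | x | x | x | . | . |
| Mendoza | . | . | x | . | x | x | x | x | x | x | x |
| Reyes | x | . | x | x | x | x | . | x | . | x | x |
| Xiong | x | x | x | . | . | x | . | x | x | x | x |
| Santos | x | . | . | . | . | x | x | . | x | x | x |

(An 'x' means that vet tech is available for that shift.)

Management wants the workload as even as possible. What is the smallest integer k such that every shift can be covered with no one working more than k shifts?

4

With 5 vet techs and 18 worker-slots to fill, someone must work at least ⌈18/5⌉ = 4 shifts, so k ≥ 4.
k = 4 works: Tue afternoon→Lindqvist, Tue evening→Lindqvist+Xiong, Wed morning→Mendoza+Reyes, Wed afternoon→Reyes, Wed evening→Lindqvist+Mendoza, Thu morning→Reyes+Xiong, Thu afternoon→Lindqvist+Mendoza, Thu evening→Mendoza, Fri morning→Xiong+Santos, Fri afternoon→Xiong+Santos, Fri evening→Reyes.
Loads: Lindqvist 4, Mendoza 4, Reyes 4, Xiong 4, Santos 2 — all ≤ 4.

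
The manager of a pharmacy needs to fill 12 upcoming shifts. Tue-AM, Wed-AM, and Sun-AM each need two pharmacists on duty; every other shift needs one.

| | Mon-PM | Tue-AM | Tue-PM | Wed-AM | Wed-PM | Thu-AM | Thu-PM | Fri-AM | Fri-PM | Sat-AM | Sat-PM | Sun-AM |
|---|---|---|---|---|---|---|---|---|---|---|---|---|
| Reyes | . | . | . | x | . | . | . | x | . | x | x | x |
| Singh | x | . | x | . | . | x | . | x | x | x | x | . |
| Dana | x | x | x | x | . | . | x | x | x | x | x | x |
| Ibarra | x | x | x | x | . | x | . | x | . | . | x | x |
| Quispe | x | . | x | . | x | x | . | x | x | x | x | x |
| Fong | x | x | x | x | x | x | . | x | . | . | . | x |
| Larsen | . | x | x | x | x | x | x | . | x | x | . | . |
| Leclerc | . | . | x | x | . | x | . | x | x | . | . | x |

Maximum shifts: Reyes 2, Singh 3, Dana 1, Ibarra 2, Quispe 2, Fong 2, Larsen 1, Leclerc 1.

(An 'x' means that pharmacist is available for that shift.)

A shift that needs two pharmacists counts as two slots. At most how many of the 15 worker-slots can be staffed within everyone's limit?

Total capacity across all pharmacists is 2+3+1+2+2+2+1+1 = 14, and 15 slots are needed, so at most 14 can be filled.
An assignment achieving 14: Mon-PM→Singh, Tue-AM→Ibarra+Fong, Tue-PM→Larsen, Wed-AM→Ibarra+Fong, Wed-PM→Quispe, Thu-AM→Singh, Thu-PM→Dana, Fri-PM→Singh, Sat-AM→Reyes, Sat-PM→Reyes, Sun-AM→Quispe+Leclerc.
Loads: Reyes 2/2, Singh 3/3, Dana 1/1, Ibarra 2/2, Quispe 2/2, Fong 2/2, Larsen 1/1, Leclerc 1/1.

14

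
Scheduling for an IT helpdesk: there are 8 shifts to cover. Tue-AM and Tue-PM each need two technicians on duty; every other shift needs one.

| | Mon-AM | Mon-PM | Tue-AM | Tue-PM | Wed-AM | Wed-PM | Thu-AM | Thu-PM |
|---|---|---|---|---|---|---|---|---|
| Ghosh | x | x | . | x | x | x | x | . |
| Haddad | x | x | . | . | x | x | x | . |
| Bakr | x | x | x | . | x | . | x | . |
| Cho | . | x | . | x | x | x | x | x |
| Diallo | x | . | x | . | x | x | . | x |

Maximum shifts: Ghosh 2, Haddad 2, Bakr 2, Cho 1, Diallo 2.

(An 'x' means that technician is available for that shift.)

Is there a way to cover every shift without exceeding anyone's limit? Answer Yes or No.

Total capacity is 2+2+2+1+2 = 9 but 10 worker-slots are needed — infeasible.

No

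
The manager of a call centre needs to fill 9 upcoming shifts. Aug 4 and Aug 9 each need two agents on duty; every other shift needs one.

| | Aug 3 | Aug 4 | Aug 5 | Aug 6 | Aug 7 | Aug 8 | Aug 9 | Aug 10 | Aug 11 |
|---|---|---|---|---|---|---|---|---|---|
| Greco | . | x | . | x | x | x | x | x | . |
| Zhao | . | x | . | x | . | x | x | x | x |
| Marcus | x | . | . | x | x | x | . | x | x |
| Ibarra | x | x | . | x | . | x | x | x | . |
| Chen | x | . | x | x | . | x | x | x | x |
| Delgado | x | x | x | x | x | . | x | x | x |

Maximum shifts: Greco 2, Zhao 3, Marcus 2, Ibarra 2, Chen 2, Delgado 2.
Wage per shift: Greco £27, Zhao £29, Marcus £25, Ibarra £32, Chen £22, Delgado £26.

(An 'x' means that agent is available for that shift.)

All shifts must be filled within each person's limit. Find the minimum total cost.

£287

Picking the cheapest available agent for each shift independently would cost £258, but that ignores the shift limits.
An optimal schedule: Aug 3→Chen, Aug 4→Delgado+Greco, Aug 5→Chen, Aug 6→Zhao, Aug 7→Marcus, Aug 8→Greco, Aug 9→Delgado+Zhao, Aug 10→Zhao, Aug 11→Marcus.
Total: 22 + 26 + 27 + 22 + 29 + 25 + 27 + 26 + 29 + 29 + 25 = £287.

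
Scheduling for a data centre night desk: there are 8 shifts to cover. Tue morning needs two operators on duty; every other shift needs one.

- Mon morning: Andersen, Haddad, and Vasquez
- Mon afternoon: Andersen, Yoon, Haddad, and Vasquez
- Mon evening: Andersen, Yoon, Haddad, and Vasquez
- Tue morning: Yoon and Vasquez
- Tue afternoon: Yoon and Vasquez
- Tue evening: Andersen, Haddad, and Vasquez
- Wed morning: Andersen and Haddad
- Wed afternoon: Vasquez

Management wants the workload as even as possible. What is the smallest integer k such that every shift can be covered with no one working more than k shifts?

3

With 4 operators and 9 worker-slots to fill, someone must work at least ⌈9/4⌉ = 3 shifts, so k ≥ 3.
k = 3 works: Mon morning→Andersen, Mon afternoon→Yoon, Mon evening→Haddad, Tue morning→Yoon+Vasquez, Tue afternoon→Yoon, Tue evening→Andersen, Wed morning→Andersen, Wed afternoon→Vasquez.
Loads: Andersen 3, Yoon 3, Haddad 1, Vasquez 2 — all ≤ 3.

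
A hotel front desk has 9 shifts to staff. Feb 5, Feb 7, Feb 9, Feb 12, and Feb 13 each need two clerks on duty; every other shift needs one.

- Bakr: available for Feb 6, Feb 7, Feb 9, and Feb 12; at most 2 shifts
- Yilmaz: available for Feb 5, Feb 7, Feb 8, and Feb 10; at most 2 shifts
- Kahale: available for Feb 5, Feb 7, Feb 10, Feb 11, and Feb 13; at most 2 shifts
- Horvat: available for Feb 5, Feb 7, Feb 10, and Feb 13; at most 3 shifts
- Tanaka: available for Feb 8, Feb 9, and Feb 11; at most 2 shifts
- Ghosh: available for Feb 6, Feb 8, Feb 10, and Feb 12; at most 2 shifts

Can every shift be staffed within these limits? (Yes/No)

Total capacity is 2+2+2+3+2+2 = 13 but 14 worker-slots are needed — infeasible.

No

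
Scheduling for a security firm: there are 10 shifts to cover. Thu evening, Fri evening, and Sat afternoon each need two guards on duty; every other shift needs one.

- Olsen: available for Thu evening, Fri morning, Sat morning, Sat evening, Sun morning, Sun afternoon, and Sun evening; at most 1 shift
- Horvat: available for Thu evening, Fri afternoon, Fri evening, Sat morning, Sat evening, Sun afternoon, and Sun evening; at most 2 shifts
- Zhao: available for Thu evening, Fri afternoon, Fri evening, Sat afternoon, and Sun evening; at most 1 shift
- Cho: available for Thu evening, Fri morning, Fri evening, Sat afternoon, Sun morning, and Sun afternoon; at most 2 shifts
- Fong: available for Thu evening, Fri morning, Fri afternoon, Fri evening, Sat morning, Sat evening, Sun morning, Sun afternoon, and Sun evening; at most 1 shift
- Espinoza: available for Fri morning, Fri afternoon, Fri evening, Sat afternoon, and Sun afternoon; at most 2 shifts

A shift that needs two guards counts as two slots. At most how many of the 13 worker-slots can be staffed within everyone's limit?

Total capacity across all guards is 1+2+1+2+1+2 = 9, and 13 slots are needed, so at most 9 can be filled.
An assignment achieving 9: Fri morning→Fong, Fri afternoon→Horvat, Fri evening→Espinoza, Sat morning→Olsen, Sat afternoon→Zhao+Cho, Sat evening→Horvat, Sun morning→Cho, Sun afternoon→Espinoza.
Loads: Olsen 1/1, Horvat 2/2, Zhao 1/1, Cho 2/2, Fong 1/1, Espinoza 2/2.

9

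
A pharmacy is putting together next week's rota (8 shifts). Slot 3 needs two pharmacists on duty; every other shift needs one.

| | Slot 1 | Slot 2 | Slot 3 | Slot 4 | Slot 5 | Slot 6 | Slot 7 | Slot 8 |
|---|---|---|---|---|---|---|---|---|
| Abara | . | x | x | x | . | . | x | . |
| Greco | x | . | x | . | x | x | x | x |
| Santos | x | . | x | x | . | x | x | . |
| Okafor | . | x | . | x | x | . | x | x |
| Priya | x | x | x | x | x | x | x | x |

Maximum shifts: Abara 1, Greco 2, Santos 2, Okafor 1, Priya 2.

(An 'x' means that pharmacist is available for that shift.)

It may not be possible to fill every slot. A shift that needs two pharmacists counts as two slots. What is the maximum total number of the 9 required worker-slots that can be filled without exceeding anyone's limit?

8

Total capacity across all pharmacists is 1+2+2+1+2 = 8, and 9 slots are needed, so at most 8 can be filled.
An assignment achieving 8: Slot 1→Greco, Slot 2→Abara, Slot 3→Santos+Priya, Slot 4→Priya, Slot 5→Greco, Slot 6→Santos, Slot 8→Okafor.
Loads: Abara 1/1, Greco 2/2, Santos 2/2, Okafor 1/1, Priya 2/2.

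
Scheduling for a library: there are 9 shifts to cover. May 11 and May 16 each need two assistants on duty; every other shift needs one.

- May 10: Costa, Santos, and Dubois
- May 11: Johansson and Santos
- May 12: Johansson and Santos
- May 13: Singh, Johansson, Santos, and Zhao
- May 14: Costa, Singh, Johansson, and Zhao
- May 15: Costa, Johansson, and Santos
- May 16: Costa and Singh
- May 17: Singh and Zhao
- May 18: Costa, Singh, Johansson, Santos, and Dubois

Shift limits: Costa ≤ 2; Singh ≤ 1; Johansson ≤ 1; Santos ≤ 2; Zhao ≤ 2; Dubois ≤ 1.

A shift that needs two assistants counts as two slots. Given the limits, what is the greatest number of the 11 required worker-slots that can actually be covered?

Total capacity across all assistants is 2+1+1+2+2+1 = 9, and 11 slots are needed, so at most 9 can be filled.
An assignment achieving 9: May 10→Costa, May 11→Johansson+Santos, May 12→Santos, May 13→Zhao, May 16→Costa+Singh, May 17→Zhao, May 18→Dubois.
Loads: Costa 2/2, Singh 1/1, Johansson 1/1, Santos 2/2, Zhao 2/2, Dubois 1/1.

9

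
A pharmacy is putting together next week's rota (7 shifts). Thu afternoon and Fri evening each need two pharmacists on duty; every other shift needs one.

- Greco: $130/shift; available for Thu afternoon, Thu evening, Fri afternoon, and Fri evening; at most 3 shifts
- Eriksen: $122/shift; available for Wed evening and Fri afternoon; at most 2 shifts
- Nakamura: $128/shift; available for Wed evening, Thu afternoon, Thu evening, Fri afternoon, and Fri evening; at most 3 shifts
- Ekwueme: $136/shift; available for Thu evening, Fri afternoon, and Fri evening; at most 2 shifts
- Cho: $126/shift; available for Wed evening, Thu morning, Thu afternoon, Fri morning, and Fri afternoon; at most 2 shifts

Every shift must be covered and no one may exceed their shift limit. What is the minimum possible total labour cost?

$1140

Thu morning can only be covered by Cho, so that assignment is forced.
Fri morning can only be covered by Cho, so that assignment is forced.
Picking the cheapest available pharmacist for each shift independently would cost $1136, but that ignores the shift limits.
An optimal schedule: Wed evening→Eriksen, Thu morning→Cho, Thu afternoon→Nakamura+Greco, Thu evening→Nakamura, Fri morning→Cho, Fri afternoon→Eriksen, Fri evening→Nakamura+Greco.
Total: 122 + 126 + 128 + 130 + 128 + 126 + 122 + 128 + 130 = $1140.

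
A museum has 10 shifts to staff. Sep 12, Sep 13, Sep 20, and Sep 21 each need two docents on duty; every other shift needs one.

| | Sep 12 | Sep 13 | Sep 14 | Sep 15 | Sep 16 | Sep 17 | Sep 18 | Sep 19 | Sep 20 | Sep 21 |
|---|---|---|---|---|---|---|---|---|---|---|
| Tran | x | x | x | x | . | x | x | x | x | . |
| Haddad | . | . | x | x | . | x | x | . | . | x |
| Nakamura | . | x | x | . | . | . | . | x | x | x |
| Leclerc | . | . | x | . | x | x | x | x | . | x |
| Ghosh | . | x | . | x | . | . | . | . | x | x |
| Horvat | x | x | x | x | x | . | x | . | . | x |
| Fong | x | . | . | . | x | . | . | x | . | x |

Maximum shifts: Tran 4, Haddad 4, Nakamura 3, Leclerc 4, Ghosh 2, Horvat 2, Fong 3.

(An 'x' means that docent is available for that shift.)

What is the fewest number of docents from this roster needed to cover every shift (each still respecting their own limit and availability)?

14 slots to fill and no one can take more than 4, so at least ⌈14/4⌉ = 4 docents are needed.
Tran, Haddad, Nakamura, and Fong alone can cover everything: Sep 12→Tran+Fong, Sep 13→Tran+Nakamura, Sep 14→Haddad, Sep 15→Tran, Sep 16→Fong, Sep 17→Haddad, Sep 18→Haddad, Sep 19→Nakamura, Sep 20→Tran+Nakamura, Sep 21→Haddad+Fong.

4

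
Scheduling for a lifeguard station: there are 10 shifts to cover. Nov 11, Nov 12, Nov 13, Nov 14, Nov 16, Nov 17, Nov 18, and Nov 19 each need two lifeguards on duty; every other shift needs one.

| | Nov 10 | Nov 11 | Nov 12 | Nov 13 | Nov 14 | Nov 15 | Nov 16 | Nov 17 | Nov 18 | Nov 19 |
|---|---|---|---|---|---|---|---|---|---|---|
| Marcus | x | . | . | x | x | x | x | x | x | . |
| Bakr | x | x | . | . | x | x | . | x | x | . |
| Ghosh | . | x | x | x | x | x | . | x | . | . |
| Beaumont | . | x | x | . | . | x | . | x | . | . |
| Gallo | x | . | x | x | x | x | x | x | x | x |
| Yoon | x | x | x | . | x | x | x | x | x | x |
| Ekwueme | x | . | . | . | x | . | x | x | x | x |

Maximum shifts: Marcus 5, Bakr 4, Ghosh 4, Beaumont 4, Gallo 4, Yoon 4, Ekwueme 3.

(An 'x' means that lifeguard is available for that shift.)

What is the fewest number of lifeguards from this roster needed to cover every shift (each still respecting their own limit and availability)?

18 slots to fill and no one can take more than 5, so at least ⌈18/5⌉ = 4 lifeguards are needed.
Any 4 lifeguards together have capacity at most 5+4+4+4 = 17 < 18 slots, so 4 can never suffice.
Marcus, Bakr, Ghosh, Gallo, and Yoon alone can cover everything: Nov 10→Marcus, Nov 11→Bakr+Ghosh, Nov 12→Ghosh+Gallo, Nov 13→Marcus+Ghosh, Nov 14→Bakr+Ghosh, Nov 15→Marcus, Nov 16→Marcus+Gallo, Nov 17→Bakr+Gallo, Nov 18→Marcus+Bakr, Nov 19→Gallo+Yoon.

5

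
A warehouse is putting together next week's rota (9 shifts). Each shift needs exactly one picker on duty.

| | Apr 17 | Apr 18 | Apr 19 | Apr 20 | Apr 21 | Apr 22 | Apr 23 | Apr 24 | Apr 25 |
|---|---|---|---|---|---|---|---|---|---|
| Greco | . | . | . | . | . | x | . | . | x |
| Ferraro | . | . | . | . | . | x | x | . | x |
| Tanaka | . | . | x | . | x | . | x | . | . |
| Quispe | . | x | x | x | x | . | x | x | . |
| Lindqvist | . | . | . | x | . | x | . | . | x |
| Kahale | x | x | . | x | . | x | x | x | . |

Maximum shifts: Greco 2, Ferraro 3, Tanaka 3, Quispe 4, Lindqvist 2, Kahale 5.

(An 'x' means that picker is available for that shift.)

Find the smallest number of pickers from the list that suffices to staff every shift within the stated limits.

9 slots to fill and no one can take more than 5, so at least ⌈9/5⌉ = 2 pickers are needed.
Shifts {Apr 17, Apr 19, Apr 25} need 3 slots, but among the pickers available for them (Greco, Ferraro, Tanaka, Quispe, Lindqvist, and Kahale) any 2 together supply at most 2. So 2 pickers are not enough.
Greco, Tanaka, and Kahale alone can cover everything: Apr 17→Kahale, Apr 18→Kahale, Apr 19→Tanaka, Apr 20→Kahale, Apr 21→Tanaka, Apr 22→Greco, Apr 23→Tanaka, Apr 24→Kahale, Apr 25→Greco.

3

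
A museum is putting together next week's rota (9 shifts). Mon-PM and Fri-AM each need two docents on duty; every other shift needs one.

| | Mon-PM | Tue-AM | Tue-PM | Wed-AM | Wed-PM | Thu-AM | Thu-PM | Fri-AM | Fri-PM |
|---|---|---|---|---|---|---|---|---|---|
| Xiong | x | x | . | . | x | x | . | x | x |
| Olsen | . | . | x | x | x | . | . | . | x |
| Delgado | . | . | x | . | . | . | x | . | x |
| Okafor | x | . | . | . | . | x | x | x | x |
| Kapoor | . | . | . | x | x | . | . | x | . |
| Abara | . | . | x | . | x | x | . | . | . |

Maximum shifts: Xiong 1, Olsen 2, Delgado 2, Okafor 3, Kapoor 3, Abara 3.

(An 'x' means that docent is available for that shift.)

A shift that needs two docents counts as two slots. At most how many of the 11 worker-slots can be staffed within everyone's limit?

Total capacity across all docents is 1+2+2+3+3+3 = 14, and 11 slots are needed, so at most 11 can be filled.
Shifts {Mon-PM, Tue-AM} need 3 slots but only Xiong and Okafor are available for them, supplying at most 2 — so at least 1 slot must go unfilled.
An assignment achieving 10: Mon-PM→Okafor, Tue-AM→Xiong, Tue-PM→Olsen, Wed-AM→Olsen, Wed-PM→Kapoor, Thu-AM→Okafor, Thu-PM→Delgado, Fri-AM→Okafor+Kapoor, Fri-PM→Delgado.
Loads: Xiong 1/1, Olsen 2/2, Delgado 2/2, Okafor 3/3, Kapoor 2/3, Abara 0/3.

10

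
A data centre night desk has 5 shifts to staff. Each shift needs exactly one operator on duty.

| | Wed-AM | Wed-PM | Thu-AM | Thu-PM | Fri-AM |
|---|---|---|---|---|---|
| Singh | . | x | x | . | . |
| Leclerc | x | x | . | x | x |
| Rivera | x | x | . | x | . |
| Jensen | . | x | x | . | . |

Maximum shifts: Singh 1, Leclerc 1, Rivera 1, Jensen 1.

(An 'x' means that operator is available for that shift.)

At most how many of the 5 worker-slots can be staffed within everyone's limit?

Total capacity across all operators is 1+1+1+1 = 4, and 5 slots are needed, so at most 4 can be filled.
An assignment achieving 4: Wed-AM→Rivera, Wed-PM→Jensen, Thu-AM→Singh, Fri-AM→Leclerc.
Loads: Singh 1/1, Leclerc 1/1, Rivera 1/1, Jensen 1/1.

4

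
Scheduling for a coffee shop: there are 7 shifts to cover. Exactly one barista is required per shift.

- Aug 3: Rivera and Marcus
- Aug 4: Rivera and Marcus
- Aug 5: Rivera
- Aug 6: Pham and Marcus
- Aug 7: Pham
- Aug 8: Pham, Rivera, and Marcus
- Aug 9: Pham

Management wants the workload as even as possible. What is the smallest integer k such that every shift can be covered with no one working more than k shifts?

With 3 baristas and 7 worker-slots to fill, someone must work at least ⌈7/3⌉ = 3 shifts, so k ≥ 3.
k = 3 works: Aug 3→Rivera, Aug 4→Rivera, Aug 5→Rivera, Aug 6→Pham, Aug 7→Pham, Aug 8→Marcus, Aug 9→Pham.
Loads: Pham 3, Rivera 3, Marcus 1 — all ≤ 3.

3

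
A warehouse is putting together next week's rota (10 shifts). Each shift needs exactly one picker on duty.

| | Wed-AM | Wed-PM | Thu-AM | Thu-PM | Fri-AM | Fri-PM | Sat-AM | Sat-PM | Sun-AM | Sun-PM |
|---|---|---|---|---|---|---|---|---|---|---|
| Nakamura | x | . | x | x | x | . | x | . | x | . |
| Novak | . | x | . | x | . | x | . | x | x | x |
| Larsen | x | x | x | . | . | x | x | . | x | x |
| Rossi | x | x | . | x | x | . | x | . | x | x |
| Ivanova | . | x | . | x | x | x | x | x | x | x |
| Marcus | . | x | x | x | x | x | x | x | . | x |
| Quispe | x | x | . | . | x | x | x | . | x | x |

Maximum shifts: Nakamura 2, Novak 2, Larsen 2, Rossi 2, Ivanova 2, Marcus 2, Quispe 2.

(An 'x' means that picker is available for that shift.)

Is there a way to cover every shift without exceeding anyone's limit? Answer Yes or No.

One valid schedule: Wed-AM→Nakamura, Wed-PM→Larsen, Thu-AM→Nakamura, Thu-PM→Novak, Fri-AM→Rossi, Fri-PM→Larsen, Sat-AM→Rossi, Sat-PM→Novak, Sun-AM→Ivanova, Sun-PM→Ivanova.
Loads: Nakamura 2/2, Novak 2/2, Larsen 2/2, Rossi 2/2, Ivanova 2/2, Marcus 0/2, Quispe 0/2 — all within limits.

Yes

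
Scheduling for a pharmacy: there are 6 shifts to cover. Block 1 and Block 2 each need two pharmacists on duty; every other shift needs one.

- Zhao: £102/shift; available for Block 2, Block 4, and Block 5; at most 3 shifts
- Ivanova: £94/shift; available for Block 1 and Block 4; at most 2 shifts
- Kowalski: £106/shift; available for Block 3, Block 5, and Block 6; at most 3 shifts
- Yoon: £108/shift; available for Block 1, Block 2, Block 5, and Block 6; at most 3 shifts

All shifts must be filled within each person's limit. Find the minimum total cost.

Block 1 can only be covered by Ivanova and Yoon, so that assignment is forced.
Block 2 can only be covered by Zhao and Yoon, so that assignment is forced.
Block 3 can only be covered by Kowalski, so that assignment is forced.
Picking the cheapest available pharmacist for each shift independently would cost £820, and that bound is achievable.
An optimal schedule: Block 1→Ivanova+Yoon, Block 2→Zhao+Yoon, Block 3→Kowalski, Block 4→Ivanova, Block 5→Zhao, Block 6→Kowalski.
Total: 94 + 108 + 102 + 108 + 106 + 94 + 102 + 106 = £820.

£820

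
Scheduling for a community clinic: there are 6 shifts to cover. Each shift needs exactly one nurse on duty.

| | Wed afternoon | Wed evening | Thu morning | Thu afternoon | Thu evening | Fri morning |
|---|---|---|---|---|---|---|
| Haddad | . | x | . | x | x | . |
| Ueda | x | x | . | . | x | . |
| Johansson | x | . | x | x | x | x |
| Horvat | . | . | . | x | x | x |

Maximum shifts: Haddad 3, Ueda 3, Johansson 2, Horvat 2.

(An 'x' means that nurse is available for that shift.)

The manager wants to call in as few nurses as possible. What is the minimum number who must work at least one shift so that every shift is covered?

6 slots to fill and no one can take more than 3, so at least ⌈6/3⌉ = 2 nurses are needed.
No set of 2 nurses can cover every shift (each such set leaves at least one shift with no one available or exceeds a cap).
Haddad, Ueda, and Johansson alone can cover everything: Wed afternoon→Ueda, Wed evening→Haddad, Thu morning→Johansson, Thu afternoon→Haddad, Thu evening→Haddad, Fri morning→Johansson.

3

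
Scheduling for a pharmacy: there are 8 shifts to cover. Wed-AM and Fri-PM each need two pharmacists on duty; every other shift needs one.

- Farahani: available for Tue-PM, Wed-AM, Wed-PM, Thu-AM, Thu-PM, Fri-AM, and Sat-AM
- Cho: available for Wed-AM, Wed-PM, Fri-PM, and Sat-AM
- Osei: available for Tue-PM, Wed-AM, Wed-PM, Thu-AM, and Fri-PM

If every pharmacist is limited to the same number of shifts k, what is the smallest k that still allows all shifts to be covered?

With 3 pharmacists and 10 worker-slots to fill, someone must work at least ⌈10/3⌉ = 4 shifts, so k ≥ 4.
k = 4 works: Tue-PM→Farahani, Wed-AM→Cho+Osei, Wed-PM→Cho, Thu-AM→Farahani, Thu-PM→Farahani, Fri-AM→Farahani, Fri-PM→Cho+Osei, Sat-AM→Cho.
Loads: Farahani 4, Cho 4, Osei 2 — all ≤ 4.

4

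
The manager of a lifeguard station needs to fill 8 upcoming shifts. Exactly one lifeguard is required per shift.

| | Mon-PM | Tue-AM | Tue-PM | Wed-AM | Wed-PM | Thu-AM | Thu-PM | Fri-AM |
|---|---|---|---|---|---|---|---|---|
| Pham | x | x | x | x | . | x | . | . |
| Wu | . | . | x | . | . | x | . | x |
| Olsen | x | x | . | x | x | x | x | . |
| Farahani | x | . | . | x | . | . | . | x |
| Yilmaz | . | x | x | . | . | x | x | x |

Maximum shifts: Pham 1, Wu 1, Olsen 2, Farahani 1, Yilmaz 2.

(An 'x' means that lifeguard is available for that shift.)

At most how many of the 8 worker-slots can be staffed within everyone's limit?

Total capacity across all lifeguards is 1+1+2+1+2 = 7, and 8 slots are needed, so at most 7 can be filled.
An assignment achieving 7: Mon-PM→Pham, Tue-AM→Yilmaz, Tue-PM→Wu, Wed-AM→Farahani, Wed-PM→Olsen, Thu-PM→Olsen, Fri-AM→Yilmaz.
Loads: Pham 1/1, Wu 1/1, Olsen 2/2, Farahani 1/1, Yilmaz 2/2.

7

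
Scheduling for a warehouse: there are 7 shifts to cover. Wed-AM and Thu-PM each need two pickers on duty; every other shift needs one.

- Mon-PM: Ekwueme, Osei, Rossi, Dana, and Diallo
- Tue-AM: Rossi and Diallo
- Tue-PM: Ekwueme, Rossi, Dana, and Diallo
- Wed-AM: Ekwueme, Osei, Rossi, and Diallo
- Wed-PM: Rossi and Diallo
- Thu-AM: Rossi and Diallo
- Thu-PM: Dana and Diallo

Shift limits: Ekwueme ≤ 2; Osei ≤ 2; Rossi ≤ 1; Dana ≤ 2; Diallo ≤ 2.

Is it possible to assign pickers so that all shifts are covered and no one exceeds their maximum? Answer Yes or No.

No

Total capacity is 9 and 9 slots are needed, so capacity alone doesn't rule it out.
Shifts {Tue-AM, Wed-PM, Thu-AM, Thu-PM} need 5 worker-slots in total, but the pickers available for any of those shifts (Rossi, Dana, and Diallo) can supply at most 4 among them. So no valid schedule exists.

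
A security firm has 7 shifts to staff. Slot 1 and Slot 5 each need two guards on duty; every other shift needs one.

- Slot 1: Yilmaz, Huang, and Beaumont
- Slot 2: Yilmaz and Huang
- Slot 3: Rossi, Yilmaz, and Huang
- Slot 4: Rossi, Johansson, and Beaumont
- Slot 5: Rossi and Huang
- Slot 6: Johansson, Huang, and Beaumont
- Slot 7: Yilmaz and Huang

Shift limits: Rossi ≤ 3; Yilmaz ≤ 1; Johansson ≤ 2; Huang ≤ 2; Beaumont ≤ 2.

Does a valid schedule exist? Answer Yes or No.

Total capacity is 10 and 9 slots are needed, so capacity alone doesn't rule it out.
Shifts {Slot 1, Slot 2, Slot 5, Slot 7} need 6 worker-slots in total, but the guards available for any of those shifts (Rossi, Yilmaz, Huang, and Beaumont) can supply at most 5 among them. So no valid schedule exists.

No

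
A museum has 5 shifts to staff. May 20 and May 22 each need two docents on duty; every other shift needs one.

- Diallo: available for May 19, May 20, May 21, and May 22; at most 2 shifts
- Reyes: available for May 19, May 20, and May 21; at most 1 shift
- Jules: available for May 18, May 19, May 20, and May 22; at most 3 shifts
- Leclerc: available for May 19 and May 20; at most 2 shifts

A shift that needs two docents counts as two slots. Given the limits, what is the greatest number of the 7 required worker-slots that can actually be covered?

7

Total capacity across all docents is 2+1+3+2 = 8, and 7 slots are needed, so at most 7 can be filled.
An assignment achieving 7: May 18→Jules, May 19→Reyes, May 20→Jules+Leclerc, May 21→Diallo, May 22→Diallo+Jules.
Loads: Diallo 2/2, Reyes 1/1, Jules 3/3, Leclerc 1/2.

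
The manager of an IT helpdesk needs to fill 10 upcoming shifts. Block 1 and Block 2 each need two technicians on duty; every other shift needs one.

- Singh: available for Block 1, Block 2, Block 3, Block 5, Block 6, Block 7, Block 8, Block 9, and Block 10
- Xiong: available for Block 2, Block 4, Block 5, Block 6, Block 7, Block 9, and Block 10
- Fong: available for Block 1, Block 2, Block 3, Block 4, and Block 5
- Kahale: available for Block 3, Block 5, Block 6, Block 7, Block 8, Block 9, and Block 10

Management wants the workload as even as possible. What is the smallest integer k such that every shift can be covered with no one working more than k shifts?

With 4 technicians and 12 worker-slots to fill, someone must work at least ⌈12/4⌉ = 3 shifts, so k ≥ 3.
k = 3 works: Block 1→Singh+Fong, Block 2→Singh+Xiong, Block 3→Fong, Block 4→Xiong, Block 5→Fong, Block 6→Xiong, Block 7→Kahale, Block 8→Singh, Block 9→Kahale, Block 10→Kahale.
Loads: Singh 3, Xiong 3, Fong 3, Kahale 3 — all ≤ 3.

3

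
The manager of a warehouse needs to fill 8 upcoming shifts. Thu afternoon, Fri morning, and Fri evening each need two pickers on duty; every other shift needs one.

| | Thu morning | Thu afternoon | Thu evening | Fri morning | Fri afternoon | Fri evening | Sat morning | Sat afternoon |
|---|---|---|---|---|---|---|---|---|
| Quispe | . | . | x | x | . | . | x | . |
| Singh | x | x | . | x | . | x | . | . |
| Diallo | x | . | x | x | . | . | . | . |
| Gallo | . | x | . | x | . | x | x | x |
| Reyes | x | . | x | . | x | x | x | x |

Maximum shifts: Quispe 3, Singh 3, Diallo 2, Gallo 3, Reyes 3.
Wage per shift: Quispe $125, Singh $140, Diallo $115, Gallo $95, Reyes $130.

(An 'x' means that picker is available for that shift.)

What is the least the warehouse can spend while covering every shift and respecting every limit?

Thu afternoon can only be covered by Singh and Gallo, so that assignment is forced.
Fri afternoon can only be covered by Reyes, so that assignment is forced.
Picking the cheapest available picker for each shift independently would cost $1220, but that ignores the shift limits.
An optimal schedule: Thu morning→Diallo, Thu afternoon→Gallo+Singh, Thu evening→Quispe, Fri morning→Diallo+Quispe, Fri afternoon→Reyes, Fri evening→Gallo+Reyes, Sat morning→Quispe, Sat afternoon→Gallo.
Total: 115 + 95 + 140 + 125 + 115 + 125 + 130 + 95 + 130 + 125 + 95 = $1290.

$1290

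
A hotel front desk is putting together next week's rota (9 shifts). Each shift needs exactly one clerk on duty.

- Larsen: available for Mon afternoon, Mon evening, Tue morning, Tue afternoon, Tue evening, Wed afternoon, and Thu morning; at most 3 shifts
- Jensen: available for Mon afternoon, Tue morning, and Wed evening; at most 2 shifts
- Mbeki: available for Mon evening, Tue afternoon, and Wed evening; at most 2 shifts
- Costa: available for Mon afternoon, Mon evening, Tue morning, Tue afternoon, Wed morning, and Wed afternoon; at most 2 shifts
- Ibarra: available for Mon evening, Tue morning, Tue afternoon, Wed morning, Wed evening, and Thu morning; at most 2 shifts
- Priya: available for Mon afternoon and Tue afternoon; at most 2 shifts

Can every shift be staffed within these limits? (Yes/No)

Yes

Tue evening can only be covered by Larsen, so that assignment is forced.
One valid schedule: Mon afternoon→Jensen, Mon evening→Mbeki, Tue morning→Costa, Tue afternoon→Mbeki, Tue evening→Larsen, Wed morning→Costa, Wed afternoon→Larsen, Wed evening→Jensen, Thu morning→Larsen.
Loads: Larsen 3/3, Jensen 2/2, Mbeki 2/2, Costa 2/2, Ibarra 0/2, Priya 0/2 — all within limits.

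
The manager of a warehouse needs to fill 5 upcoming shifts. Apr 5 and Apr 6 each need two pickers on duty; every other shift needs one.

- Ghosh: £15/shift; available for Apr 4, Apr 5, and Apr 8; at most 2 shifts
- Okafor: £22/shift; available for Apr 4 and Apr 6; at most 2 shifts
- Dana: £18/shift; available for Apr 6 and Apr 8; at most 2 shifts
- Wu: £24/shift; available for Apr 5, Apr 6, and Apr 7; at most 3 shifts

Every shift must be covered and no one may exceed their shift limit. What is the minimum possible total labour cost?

Apr 5 can only be covered by Ghosh and Wu, so that assignment is forced.
Apr 7 can only be covered by Wu, so that assignment is forced.
Picking the cheapest available picker for each shift independently would cost £133, but that ignores the shift limits.
An optimal schedule: Apr 4→Ghosh, Apr 5→Ghosh+Wu, Apr 6→Okafor+Dana, Apr 7→Wu, Apr 8→Dana.
Total: 15 + 15 + 24 + 22 + 18 + 24 + 18 = £136.

£136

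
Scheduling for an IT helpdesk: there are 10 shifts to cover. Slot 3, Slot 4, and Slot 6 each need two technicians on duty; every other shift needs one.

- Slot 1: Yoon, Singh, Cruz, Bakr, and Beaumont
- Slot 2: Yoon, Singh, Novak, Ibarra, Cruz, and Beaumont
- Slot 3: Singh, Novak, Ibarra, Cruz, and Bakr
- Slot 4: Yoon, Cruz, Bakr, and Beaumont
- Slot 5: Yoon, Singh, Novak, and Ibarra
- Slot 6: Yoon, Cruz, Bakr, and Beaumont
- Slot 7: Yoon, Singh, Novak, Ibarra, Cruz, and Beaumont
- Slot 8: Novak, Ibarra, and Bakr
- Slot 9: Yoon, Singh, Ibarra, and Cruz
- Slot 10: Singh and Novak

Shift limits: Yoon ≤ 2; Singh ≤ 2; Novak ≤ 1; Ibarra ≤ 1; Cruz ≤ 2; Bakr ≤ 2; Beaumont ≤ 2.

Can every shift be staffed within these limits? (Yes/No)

No

Total capacity is 2+2+1+1+2+2+2 = 12 but 13 worker-slots are needed — infeasible.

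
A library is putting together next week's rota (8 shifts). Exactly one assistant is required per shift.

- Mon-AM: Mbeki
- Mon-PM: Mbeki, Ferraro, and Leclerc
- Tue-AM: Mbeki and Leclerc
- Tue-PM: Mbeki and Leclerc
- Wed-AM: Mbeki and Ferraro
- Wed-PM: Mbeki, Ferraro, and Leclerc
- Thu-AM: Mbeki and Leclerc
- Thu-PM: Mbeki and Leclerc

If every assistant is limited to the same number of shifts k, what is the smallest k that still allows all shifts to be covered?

3

With 3 assistants and 8 worker-slots to fill, someone must work at least ⌈8/3⌉ = 3 shifts, so k ≥ 3.
k = 3 works: Mon-AM→Mbeki, Mon-PM→Ferraro, Tue-AM→Mbeki, Tue-PM→Mbeki, Wed-AM→Ferraro, Wed-PM→Ferraro, Thu-AM→Leclerc, Thu-PM→Leclerc.
Loads: Mbeki 3, Ferraro 3, Leclerc 2 — all ≤ 3.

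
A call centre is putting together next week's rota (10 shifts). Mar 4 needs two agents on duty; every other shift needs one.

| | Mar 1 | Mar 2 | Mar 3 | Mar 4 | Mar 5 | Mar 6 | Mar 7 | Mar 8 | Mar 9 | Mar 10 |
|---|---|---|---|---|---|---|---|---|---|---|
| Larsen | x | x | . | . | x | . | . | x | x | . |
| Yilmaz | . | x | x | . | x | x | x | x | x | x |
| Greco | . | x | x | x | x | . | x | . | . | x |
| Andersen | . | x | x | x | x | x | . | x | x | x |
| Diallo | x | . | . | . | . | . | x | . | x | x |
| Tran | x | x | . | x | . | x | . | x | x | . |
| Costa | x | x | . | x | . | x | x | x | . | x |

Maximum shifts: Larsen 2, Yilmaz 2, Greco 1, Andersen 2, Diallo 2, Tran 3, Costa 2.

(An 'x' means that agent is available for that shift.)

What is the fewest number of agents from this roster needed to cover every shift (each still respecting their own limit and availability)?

5

11 slots to fill and no one can take more than 3, so at least ⌈11/3⌉ = 4 agents are needed.
Any 4 agents together have capacity at most 3+2+2+2 = 9 < 11 slots, so 4 can never suffice.
Larsen, Yilmaz, Andersen, Diallo, and Tran alone can cover everything: Mar 1→Larsen, Mar 2→Tran, Mar 3→Yilmaz, Mar 4→Andersen+Tran, Mar 5→Larsen, Mar 6→Andersen, Mar 7→Yilmaz, Mar 8→Tran, Mar 9→Diallo, Mar 10→Diallo.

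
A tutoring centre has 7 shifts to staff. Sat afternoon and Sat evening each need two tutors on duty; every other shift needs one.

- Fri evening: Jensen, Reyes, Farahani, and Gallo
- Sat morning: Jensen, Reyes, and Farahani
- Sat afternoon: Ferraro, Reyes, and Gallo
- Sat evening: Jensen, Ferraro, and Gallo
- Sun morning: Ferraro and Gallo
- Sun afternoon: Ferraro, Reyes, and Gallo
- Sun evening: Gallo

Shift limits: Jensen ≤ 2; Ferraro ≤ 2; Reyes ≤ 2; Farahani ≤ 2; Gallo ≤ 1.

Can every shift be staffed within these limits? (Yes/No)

No

Total capacity is 9 and 9 slots are needed, so capacity alone doesn't rule it out.
Shifts {Sat afternoon, Sat evening, Sun morning, Sun evening} need 6 worker-slots in total, but the tutors available for any of those shifts (Jensen, Ferraro, Reyes, and Gallo) can supply at most 5 among them. So no valid schedule exists.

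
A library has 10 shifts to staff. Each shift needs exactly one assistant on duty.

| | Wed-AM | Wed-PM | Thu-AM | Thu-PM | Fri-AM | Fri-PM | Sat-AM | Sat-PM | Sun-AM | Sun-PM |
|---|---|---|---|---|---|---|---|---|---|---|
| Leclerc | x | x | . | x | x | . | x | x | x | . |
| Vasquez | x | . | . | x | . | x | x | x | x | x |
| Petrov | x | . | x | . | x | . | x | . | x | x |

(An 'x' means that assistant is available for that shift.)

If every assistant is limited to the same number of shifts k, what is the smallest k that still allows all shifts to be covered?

With 3 assistants and 10 worker-slots to fill, someone must work at least ⌈10/3⌉ = 4 shifts, so k ≥ 4.
k = 4 works: Wed-AM→Vasquez, Wed-PM→Leclerc, Thu-AM→Petrov, Thu-PM→Leclerc, Fri-AM→Leclerc, Fri-PM→Vasquez, Sat-AM→Vasquez, Sat-PM→Leclerc, Sun-AM→Petrov, Sun-PM→Vasquez.
Loads: Leclerc 4, Vasquez 4, Petrov 2 — all ≤ 4.

4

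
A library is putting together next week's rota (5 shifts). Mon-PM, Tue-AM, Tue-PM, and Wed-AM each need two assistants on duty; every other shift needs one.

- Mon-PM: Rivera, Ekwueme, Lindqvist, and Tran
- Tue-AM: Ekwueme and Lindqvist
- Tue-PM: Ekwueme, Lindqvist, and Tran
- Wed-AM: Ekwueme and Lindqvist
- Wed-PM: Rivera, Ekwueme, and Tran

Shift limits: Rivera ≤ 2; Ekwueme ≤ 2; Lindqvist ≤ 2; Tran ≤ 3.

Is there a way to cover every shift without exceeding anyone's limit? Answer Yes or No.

Total capacity is 9 and 9 slots are needed, so capacity alone doesn't rule it out.
Shifts {Tue-AM, Tue-PM, Wed-AM} need 6 worker-slots in total, but the assistants available for any of those shifts (Ekwueme, Lindqvist, and Tran) can supply at most 5 among them. So no valid schedule exists.

No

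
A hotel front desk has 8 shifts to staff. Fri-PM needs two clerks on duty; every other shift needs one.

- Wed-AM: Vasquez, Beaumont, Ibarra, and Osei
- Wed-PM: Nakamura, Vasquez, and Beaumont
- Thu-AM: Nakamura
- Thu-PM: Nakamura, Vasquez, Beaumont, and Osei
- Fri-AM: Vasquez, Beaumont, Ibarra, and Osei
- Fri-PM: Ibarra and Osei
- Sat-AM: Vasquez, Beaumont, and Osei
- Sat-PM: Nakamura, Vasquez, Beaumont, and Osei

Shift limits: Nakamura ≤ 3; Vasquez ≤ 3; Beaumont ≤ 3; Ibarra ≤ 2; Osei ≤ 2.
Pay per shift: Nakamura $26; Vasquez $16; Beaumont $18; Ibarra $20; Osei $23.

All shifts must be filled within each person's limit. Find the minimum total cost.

Thu-AM can only be covered by Nakamura, so that assignment is forced.
Fri-PM can only be covered by Ibarra and Osei, so that assignment is forced.
Picking the cheapest available clerk for each shift independently would cost $165, but that ignores the shift limits.
An optimal schedule: Wed-AM→Vasquez, Wed-PM→Vasquez, Thu-AM→Nakamura, Thu-PM→Beaumont, Fri-AM→Beaumont, Fri-PM→Ibarra+Osei, Sat-AM→Vasquez, Sat-PM→Beaumont.
Total: 16 + 16 + 26 + 18 + 18 + 20 + 23 + 16 + 18 = $171.

$171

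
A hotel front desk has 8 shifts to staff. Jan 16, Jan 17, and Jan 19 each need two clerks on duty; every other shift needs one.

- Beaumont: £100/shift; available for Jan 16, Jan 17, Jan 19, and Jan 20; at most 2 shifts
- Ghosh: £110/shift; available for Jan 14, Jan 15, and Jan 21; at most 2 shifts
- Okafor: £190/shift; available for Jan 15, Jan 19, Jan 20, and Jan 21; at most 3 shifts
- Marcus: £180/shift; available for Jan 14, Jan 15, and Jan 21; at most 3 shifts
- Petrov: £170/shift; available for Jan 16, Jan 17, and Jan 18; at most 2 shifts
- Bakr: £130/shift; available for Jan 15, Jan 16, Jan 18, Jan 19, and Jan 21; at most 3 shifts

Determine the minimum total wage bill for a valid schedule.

£1520

Jan 17 can only be covered by Beaumont and Petrov, so that assignment is forced.
Picking the cheapest available clerk for each shift independently would cost £1290, but that ignores the shift limits.
An optimal schedule: Jan 14→Ghosh, Jan 15→Ghosh, Jan 16→Bakr+Petrov, Jan 17→Beaumont+Petrov, Jan 18→Bakr, Jan 19→Bakr+Okafor, Jan 20→Beaumont, Jan 21→Marcus.
Total: 110 + 110 + 130 + 170 + 100 + 170 + 130 + 130 + 190 + 100 + 180 = £1520.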